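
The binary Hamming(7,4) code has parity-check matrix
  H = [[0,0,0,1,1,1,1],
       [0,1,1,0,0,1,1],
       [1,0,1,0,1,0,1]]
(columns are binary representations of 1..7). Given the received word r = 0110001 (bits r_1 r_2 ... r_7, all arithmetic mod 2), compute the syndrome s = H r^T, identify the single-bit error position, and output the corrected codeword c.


s = (1, 1, 0)^T, error position = 6, corrected codeword c = 0110011

Compute s = H r^T mod 2 one row at a time:
  s_1 = 0 + 0 + 0 + 1 = 1 ≡ 1 (mod 2).
  s_2 = 1 + 1 + 0 + 1 = 3 ≡ 1 (mod 2).
  s_3 = 0 + 1 + 0 + 1 = 2 ≡ 0 (mod 2).
s = (1, 1, 0)^T — this equals column 6 of H (binary 110), so error is at position 6.
Correct: flip bit 6 of r = 0110001 to get c = 0110011.


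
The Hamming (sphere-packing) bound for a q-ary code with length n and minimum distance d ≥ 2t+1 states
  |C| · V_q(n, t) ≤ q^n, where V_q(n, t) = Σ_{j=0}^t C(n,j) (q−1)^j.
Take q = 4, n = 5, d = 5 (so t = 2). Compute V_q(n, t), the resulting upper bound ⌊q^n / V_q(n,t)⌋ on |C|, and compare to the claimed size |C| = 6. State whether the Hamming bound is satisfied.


V_q(n, t) = 106, q^n = 1024, Hamming bound = 9, |C| = 6 ≤ bound (satisfied).

Step 1: Compute V_q(n, t) = Σ_{j=0}^2 C(n, j) (q−1)^j.
  j = 0: C(5,0)·(3)^0 = 1·1 = 1.
  j = 1: C(5,1)·(3)^1 = 5·3 = 15.
  j = 2: C(5,2)·(3)^2 = 10·9 = 90.
  V_q(n, t) = 1 + 15 + 90 = 106.
Step 2: q^n = 4^5 = 1024.
Step 3: Hamming bound ⌊q^n / V_q(n,t)⌋ = ⌊1024/106⌋ = 9.
Step 4: Compare |C| = 6 to 9: satisfied.
The claimed |C| lies below the Hamming bound.


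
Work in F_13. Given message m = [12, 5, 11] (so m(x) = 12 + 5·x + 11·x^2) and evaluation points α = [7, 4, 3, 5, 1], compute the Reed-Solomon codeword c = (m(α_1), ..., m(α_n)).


c = [1, 0, 9, 0, 2]

Message polynomial: m(x) = 12 + 5·x + 11·x^2 (mod 13).
For each evaluation point α_i, compute m(α_i) mod 13:
  α_1 = 7: Horner steps 11 → 4 → 1, so m(7) = 1.
  α_2 = 4: Horner steps 11 → 10 → 0, so m(4) = 0.
  α_3 = 3: Horner steps 11 → 12 → 9, so m(3) = 9.
  α_4 = 5: Horner steps 11 → 8 → 0, so m(5) = 0.
  α_5 = 1: Horner steps 11 → 3 → 2, so m(1) = 2.
Codeword c = [1, 0, 9, 0, 2] ∈ F_13^5.


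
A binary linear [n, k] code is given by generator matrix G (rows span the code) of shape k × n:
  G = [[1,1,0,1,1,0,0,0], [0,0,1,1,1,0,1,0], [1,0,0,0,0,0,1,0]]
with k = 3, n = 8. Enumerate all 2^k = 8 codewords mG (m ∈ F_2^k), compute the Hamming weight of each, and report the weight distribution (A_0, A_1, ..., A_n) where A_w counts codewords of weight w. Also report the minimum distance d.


Weight distribution: A_0 = 1, A_2 = 2, A_4 = 5. Minimum distance d = 2.

Enumerate all 2^3 = 8 messages m ∈ F_2^3.
For each, compute codeword c = mG in F_2^8, then tally its weight.
  m = 000 → c = 00000000, weight = 0.
  m = 100 → c = 11011000, weight = 4.
  m = 010 → c = 00111010, weight = 4.
  m = 110 → c = 11100010, weight = 4.
  m = 001 → c = 10000010, weight = 2.
  m = 101 → c = 01011010, weight = 4.
  m = 011 → c = 10111000, weight = 4.
  m = 111 → c = 01100000, weight = 2.
Tally weights:
  weight 0: 1 codewords.
  weight 2: 2 codewords.
  weight 4: 5 codewords.
Minimum distance d = smallest w > 0 with A_w > 0 = 2.
Sanity: Σ A_w = 8 = 2^3 = 8 ✓.


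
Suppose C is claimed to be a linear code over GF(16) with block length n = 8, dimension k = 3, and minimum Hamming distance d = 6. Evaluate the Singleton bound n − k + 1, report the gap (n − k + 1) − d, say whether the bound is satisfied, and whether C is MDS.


Singleton RHS = n − k + 1 = 6, slack = 0, bound satisfied, MDS.

Singleton bound: d ≤ n − k + 1.
Here n = 8, k = 3, so n − k + 1 = 6.
Given d = 6, check d ≤ 6: YES.
Slack = (n − k + 1) − d = 0.
The code is MDS (slack = 0).
Description: the claimed parameters are [8, 3, 6]_16; such a code would be MDS (meets Singleton bound).


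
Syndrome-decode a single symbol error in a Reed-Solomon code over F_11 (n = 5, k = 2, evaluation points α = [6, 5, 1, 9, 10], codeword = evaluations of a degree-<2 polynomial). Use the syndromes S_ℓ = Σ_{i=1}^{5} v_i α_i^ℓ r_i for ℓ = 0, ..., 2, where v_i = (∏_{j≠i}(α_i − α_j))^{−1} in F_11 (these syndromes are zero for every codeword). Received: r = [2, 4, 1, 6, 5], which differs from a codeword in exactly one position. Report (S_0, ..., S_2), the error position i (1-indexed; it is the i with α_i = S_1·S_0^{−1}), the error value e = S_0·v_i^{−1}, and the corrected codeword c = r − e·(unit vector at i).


S = (7, 8, 6), error at position 4, error magnitude e = 10, c = [2, 4, 1, 7, 5].

Step 1: column multipliers v_i = (∏_{j≠i}(α_i − α_j))^{−1} mod 11.
  i = 1 (α = 6): (6−5)(6−1)(6−9)(6−10) = 1·5·(−3)·(−4) = 60 ≡ 5, so v_1 = 5^{−1} = 9 (mod 11).
  i = 2 (α = 5): (5−6)(5−1)(5−9)(5−10) = (−1)·4·(−4)·(−5) = −80 ≡ 8, so v_2 = 8^{−1} = 7 (mod 11).
  i = 3 (α = 1): (1−6)(1−5)(1−9)(1−10) = (−5)·(−4)·(−8)·(−9) = 1440 ≡ 10, so v_3 = 10^{−1} = 10 (mod 11).
  i = 4 (α = 9): (9−6)(9−5)(9−1)(9−10) = 3·4·8·(−1) = −96 ≡ 3, so v_4 = 3^{−1} = 4 (mod 11).
  i = 5 (α = 10): (10−6)(10−5)(10−1)(10−9) = 4·5·9·1 = 180 ≡ 4, so v_5 = 4^{−1} = 3 (mod 11).
  v = [9, 7, 10, 4, 3].
Step 2: syndromes of r = [2, 4, 1, 6, 5] (all sums mod 11).
  S_0 = Σ v_i r_i = 9·2 + 7·4 + 10·1 + 4·6 + 3·5 = 95 ≡ 7.
  S_1 = Σ v_i α_i r_i = 9·6·2 + 7·5·4 + 10·1·1 + 4·9·6 + 3·10·5 = 624 ≡ 8.
  α_i^2 mod 11 = [3, 3, 1, 4, 1].
  S_2 = Σ v_i α_i^2 r_i = 9·3·2 + 7·3·4 + 10·1·1 + 4·4·6 + 3·1·5 = 259 ≡ 6.
  S = (7, 8, 6) ≠ 0, so r is not a codeword (an error is present).
Step 3: locate the error. For a single error e at position i, S_ℓ = v_i·e·α_i^ℓ, so α_err = S_1/S_0.
  S_0^{−1} = 7^{−1} = 8 (mod 11), so α_err = 8·8 = 64 ≡ 9 = α_4. Error position i = 4.
  Consistency check: S_2/S_1 = 6·7 = 42 ≡ 9 = α_err ✓ (single-error assumption holds).
Step 4: error magnitude e = S_0/v_4 = S_0·∏_{j≠4}(α_4 − α_j) = 7·3 = 21 ≡ 10 (mod 11).
Step 5: correct position 4: c_4 = r_4 − e = 6 − 10 ≡ 7 (mod 11). Hence c = [2, 4, 1, 7, 5].
  Check: interpolating c through the α_i gives m(x) = 3 + 9·x (degree < 2) with m(α_i) = c_i for every i, so c is indeed a codeword.


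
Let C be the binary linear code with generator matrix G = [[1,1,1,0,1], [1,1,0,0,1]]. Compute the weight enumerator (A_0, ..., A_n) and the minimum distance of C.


Weight distribution: A_0 = 1, A_1 = 1, A_3 = 1, A_4 = 1. Minimum distance d = 1.

Enumerate all 2^2 = 4 messages m ∈ F_2^2.
For each, compute codeword c = mG in F_2^5, then tally its weight.
  m = 00 → c = 00000, weight = 0.
  m = 10 → c = 11101, weight = 4.
  m = 01 → c = 11001, weight = 3.
  m = 11 → c = 00100, weight = 1.
Tally weights:
  weight 0: 1 codewords.
  weight 1: 1 codewords.
  weight 3: 1 codewords.
  weight 4: 1 codewords.
Minimum distance d = smallest w > 0 with A_w > 0 = 1.
Sanity: Σ A_w = 4 = 2^2 = 4 ✓.


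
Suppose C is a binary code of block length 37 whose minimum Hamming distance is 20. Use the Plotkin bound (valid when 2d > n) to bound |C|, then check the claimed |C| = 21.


Plotkin bound M ≤ 12; given |C| = 21 > bound (violated).

Check applicability: 2d = 40, n = 37.
2d − n = 3 > 0, so Plotkin applies.
Compute d/(2d−n) = 20/3 ≈ 6.6667.
⌊d/(2d−n)⌋ = 6.
Plotkin bound: M ≤ 2·6 = 12.
Given |C| = 21, check: VIOLATED.
This |C| is above the Plotkin bound, so no binary code with n = 37, d = 20 and 21 codewords exists.


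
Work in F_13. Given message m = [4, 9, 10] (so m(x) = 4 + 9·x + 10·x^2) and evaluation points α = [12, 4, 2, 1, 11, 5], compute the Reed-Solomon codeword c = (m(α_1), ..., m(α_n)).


c = [5, 5, 10, 10, 0, 0]

Message polynomial: m(x) = 4 + 9·x + 10·x^2 (mod 13).
For each evaluation point α_i, compute m(α_i) mod 13:
  α_1 = 12: Horner steps 10 → 12 → 5, so m(12) = 5.
  α_2 = 4: Horner steps 10 → 10 → 5, so m(4) = 5.
  α_3 = 2: Horner steps 10 → 3 → 10, so m(2) = 10.
  α_4 = 1: Horner steps 10 → 6 → 10, so m(1) = 10.
  α_5 = 11: Horner steps 10 → 2 → 0, so m(11) = 0.
  α_6 = 5: Horner steps 10 → 7 → 0, so m(5) = 0.
Codeword c = [5, 5, 10, 10, 0, 0] ∈ F_13^6.


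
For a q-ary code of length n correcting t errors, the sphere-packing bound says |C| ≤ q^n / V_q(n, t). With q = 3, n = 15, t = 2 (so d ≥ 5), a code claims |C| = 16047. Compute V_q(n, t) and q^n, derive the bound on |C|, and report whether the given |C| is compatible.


V_q(n, t) = 451, q^n = 14348907, Hamming bound = 31815, |C| = 16047 ≤ bound (satisfied).

Step 1: Compute V_q(n, t) = Σ_{j=0}^2 C(n, j) (q−1)^j.
  j = 0: C(15,0)·(2)^0 = 1·1 = 1.
  j = 1: C(15,1)·(2)^1 = 15·2 = 30.
  j = 2: C(15,2)·(2)^2 = 105·4 = 420.
  V_q(n, t) = 1 + 30 + 420 = 451.
Step 2: q^n = 3^15 = 14348907.
Step 3: Hamming bound ⌊q^n / V_q(n,t)⌋ = ⌊14348907/451⌋ = 31815.
Step 4: Compare |C| = 16047 to 31815: satisfied.
The claimed |C| lies below the Hamming bound.


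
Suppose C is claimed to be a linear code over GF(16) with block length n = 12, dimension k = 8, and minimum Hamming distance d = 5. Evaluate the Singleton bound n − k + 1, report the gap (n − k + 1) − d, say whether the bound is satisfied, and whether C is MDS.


Singleton RHS = n − k + 1 = 5, slack = 0, bound satisfied, MDS.

Singleton bound: d ≤ n − k + 1.
Here n = 12, k = 8, so n − k + 1 = 5.
Given d = 5, check d ≤ 5: YES.
Slack = (n − k + 1) − d = 0.
The code is MDS (slack = 0).
Description: the claimed parameters are [12, 8, 5]_16; such a code would be MDS (meets Singleton bound).


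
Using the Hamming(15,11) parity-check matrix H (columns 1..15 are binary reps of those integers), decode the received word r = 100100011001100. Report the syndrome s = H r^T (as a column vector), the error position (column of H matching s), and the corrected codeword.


s = (0, 1, 0, 1)^T, error position = 5, corrected codeword c = 100110011001100

Compute s = H r^T mod 2 one row at a time:
  s_1 = 1 + 1 + 0 + 0 + 1 + 1 + 0 + 0 = 4 ≡ 0 (mod 2).
  s_2 = 1 + 0 + 0 + 0 + 1 + 1 + 0 + 0 = 3 ≡ 1 (mod 2).
  s_3 = 0 + 0 + 0 + 0 + 0 + 0 + 0 + 0 = 0 ≡ 0 (mod 2).
  s_4 = 1 + 0 + 0 + 0 + 1 + 0 + 1 + 0 = 3 ≡ 1 (mod 2).
s = (0, 1, 0, 1)^T — this equals column 5 of H (binary 0101), so error is at position 5.
Correct: flip bit 5 of r = 100100011001100 to get c = 100110011001100.


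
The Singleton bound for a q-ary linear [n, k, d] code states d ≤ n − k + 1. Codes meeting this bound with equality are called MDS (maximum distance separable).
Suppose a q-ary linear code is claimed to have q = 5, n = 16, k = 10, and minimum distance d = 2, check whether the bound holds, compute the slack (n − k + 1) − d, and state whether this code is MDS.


Singleton RHS = n − k + 1 = 7, slack = 5, bound satisfied, not MDS.

Singleton bound: d ≤ n − k + 1.
Here n = 16, k = 10, so n − k + 1 = 7.
Given d = 2, check d ≤ 7: YES.
Slack = (n − k + 1) − d = 5.
The code is NOT MDS (slack = 5 > 0).
Description: the claimed parameters are [16, 10, 2]_5; such a code would be non-MDS.


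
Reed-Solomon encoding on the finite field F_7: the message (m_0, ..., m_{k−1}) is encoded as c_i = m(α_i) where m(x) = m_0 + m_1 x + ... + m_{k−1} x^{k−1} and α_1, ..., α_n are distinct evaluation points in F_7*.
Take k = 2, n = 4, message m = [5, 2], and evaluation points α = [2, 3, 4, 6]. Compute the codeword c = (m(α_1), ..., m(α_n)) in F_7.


c = [2, 4, 6, 3]

Message polynomial: m(x) = 5 + 2·x (mod 7).
For each evaluation point α_i, compute m(α_i) mod 7:
  α_1 = 2: Horner steps 2 → 2, so m(2) = 2.
  α_2 = 3: Horner steps 2 → 4, so m(3) = 4.
  α_3 = 4: Horner steps 2 → 6, so m(4) = 6.
  α_4 = 6: Horner steps 2 → 3, so m(6) = 3.
Codeword c = [2, 4, 6, 3] ∈ F_7^4.


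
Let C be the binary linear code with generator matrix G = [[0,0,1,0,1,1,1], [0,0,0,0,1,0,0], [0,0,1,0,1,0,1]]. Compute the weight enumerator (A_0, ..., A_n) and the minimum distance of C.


Weight distribution: A_0 = 1, A_1 = 2, A_2 = 2, A_3 = 2, A_4 = 1. Minimum distance d = 1.

Enumerate all 2^3 = 8 messages m ∈ F_2^3.
For each, compute codeword c = mG in F_2^7, then tally its weight.
  m = 000 → c = 0000000, weight = 0.
  m = 100 → c = 0010111, weight = 4.
  m = 010 → c = 0000100, weight = 1.
  m = 110 → c = 0010011, weight = 3.
  m = 001 → c = 0010101, weight = 3.
  m = 101 → c = 0000010, weight = 1.
  m = 011 → c = 0010001, weight = 2.
  m = 111 → c = 0000110, weight = 2.
Tally weights:
  weight 0: 1 codewords.
  weight 1: 2 codewords.
  weight 2: 2 codewords.
  weight 3: 2 codewords.
  weight 4: 1 codewords.
Minimum distance d = smallest w > 0 with A_w > 0 = 1.
Sanity: Σ A_w = 8 = 2^3 = 8 ✓.


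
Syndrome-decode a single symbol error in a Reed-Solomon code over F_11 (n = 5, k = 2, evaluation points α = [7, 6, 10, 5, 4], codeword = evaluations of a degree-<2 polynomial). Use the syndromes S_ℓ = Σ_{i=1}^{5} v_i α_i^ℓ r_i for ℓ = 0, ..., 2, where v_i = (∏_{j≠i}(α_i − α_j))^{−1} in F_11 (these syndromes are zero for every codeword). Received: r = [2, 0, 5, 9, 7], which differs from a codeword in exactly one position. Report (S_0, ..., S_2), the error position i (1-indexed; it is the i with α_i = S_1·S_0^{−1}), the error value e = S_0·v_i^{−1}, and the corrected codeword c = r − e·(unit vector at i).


S = (1, 10, 1), error at position 3, error magnitude e = 8, c = [2, 0, 8, 9, 7].

Step 1: column multipliers v_i = (∏_{j≠i}(α_i − α_j))^{−1} mod 11.
  i = 1 (α = 7): (7−6)(7−10)(7−5)(7−4) = 1·(−3)·2·3 = −18 ≡ 4, so v_1 = 4^{−1} = 3 (mod 11).
  i = 2 (α = 6): (6−7)(6−10)(6−5)(6−4) = (−1)·(−4)·1·2 = 8 ≡ 8, so v_2 = 8^{−1} = 7 (mod 11).
  i = 3 (α = 10): (10−7)(10−6)(10−5)(10−4) = 3·4·5·6 = 360 ≡ 8, so v_3 = 8^{−1} = 7 (mod 11).
  i = 4 (α = 5): (5−7)(5−6)(5−10)(5−4) = (−2)·(−1)·(−5)·1 = −10 ≡ 1, so v_4 = 1^{−1} = 1 (mod 11).
  i = 5 (α = 4): (4−7)(4−6)(4−10)(4−5) = (−3)·(−2)·(−6)·(−1) = 36 ≡ 3, so v_5 = 3^{−1} = 4 (mod 11).
  v = [3, 7, 7, 1, 4].
Step 2: syndromes of r = [2, 0, 5, 9, 7] (all sums mod 11).
  S_0 = Σ v_i r_i = 3·2 + 7·0 + 7·5 + 1·9 + 4·7 = 78 ≡ 1.
  S_1 = Σ v_i α_i r_i = 3·7·2 + 7·6·0 + 7·10·5 + 1·5·9 + 4·4·7 = 549 ≡ 10.
  α_i^2 mod 11 = [5, 3, 1, 3, 5].
  S_2 = Σ v_i α_i^2 r_i = 3·5·2 + 7·3·0 + 7·1·5 + 1·3·9 + 4·5·7 = 232 ≡ 1.
  S = (1, 10, 1) ≠ 0, so r is not a codeword (an error is present).
Step 3: locate the error. For a single error e at position i, S_ℓ = v_i·e·α_i^ℓ, so α_err = S_1/S_0.
  S_0^{−1} = 1^{−1} = 1 (mod 11), so α_err = 10·1 = 10 ≡ 10 = α_3. Error position i = 3.
  Consistency check: S_2/S_1 = 1·10 = 10 ≡ 10 = α_err ✓ (single-error assumption holds).
Step 4: error magnitude e = S_0/v_3 = S_0·∏_{j≠3}(α_3 − α_j) = 1·8 = 8 ≡ 8 (mod 11).
Step 5: correct position 3: c_3 = r_3 − e = 5 − 8 ≡ 8 (mod 11). Hence c = [2, 0, 8, 9, 7].
  Check: interpolating c through the α_i gives m(x) = 10 + 2·x (degree < 2) with m(α_i) = c_i for every i, so c is indeed a codeword.


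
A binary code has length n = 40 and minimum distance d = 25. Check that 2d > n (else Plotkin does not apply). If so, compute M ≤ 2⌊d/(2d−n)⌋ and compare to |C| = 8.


Plotkin bound M ≤ 4; given |C| = 8 > bound (violated).

Check applicability: 2d = 50, n = 40.
2d − n = 10 > 0, so Plotkin applies.
Compute d/(2d−n) = 25/10 ≈ 2.5000.
⌊d/(2d−n)⌋ = 2.
Plotkin bound: M ≤ 2·2 = 4.
Given |C| = 8, check: VIOLATED.
This |C| is above the Plotkin bound, so no binary code with n = 40, d = 25 and 8 codewords exists.


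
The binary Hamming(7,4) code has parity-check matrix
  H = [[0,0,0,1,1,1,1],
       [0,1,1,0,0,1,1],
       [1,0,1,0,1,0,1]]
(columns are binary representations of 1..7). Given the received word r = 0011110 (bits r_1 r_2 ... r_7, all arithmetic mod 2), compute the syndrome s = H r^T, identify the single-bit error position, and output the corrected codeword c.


s = (1, 0, 0)^T, error position = 4, corrected codeword c = 0010110

Compute s = H r^T mod 2 one row at a time:
  s_1 = 1 + 1 + 1 + 0 = 3 ≡ 1 (mod 2).
  s_2 = 0 + 1 + 1 + 0 = 2 ≡ 0 (mod 2).
  s_3 = 0 + 1 + 1 + 0 = 2 ≡ 0 (mod 2).
s = (1, 0, 0)^T — this equals column 4 of H (binary 100), so error is at position 4.
Correct: flip bit 4 of r = 0011110 to get c = 0010110.


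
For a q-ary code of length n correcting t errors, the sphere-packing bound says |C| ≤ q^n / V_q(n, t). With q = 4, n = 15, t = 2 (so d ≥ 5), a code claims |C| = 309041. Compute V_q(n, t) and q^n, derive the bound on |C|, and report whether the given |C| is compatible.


V_q(n, t) = 991, q^n = 1073741824, Hamming bound = 1083493, |C| = 309041 ≤ bound (satisfied).

Step 1: Compute V_q(n, t) = Σ_{j=0}^2 C(n, j) (q−1)^j.
  j = 0: C(15,0)·(3)^0 = 1·1 = 1.
  j = 1: C(15,1)·(3)^1 = 15·3 = 45.
  j = 2: C(15,2)·(3)^2 = 105·9 = 945.
  V_q(n, t) = 1 + 45 + 945 = 991.
Step 2: q^n = 4^15 = 1073741824.
Step 3: Hamming bound ⌊q^n / V_q(n,t)⌋ = ⌊1073741824/991⌋ = 1083493.
Step 4: Compare |C| = 309041 to 1083493: satisfied.
The claimed |C| lies below the Hamming bound.


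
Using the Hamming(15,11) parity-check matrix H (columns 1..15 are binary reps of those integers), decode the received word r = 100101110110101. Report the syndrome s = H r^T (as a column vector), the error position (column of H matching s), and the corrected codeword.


s = (1, 1, 1, 1)^T, error position = 15, corrected codeword c = 100101110110100

Compute s = H r^T mod 2 one row at a time:
  s_1 = 1 + 0 + 1 + 1 + 0 + 1 + 0 + 1 = 5 ≡ 1 (mod 2).
  s_2 = 1 + 0 + 1 + 1 + 0 + 1 + 0 + 1 = 5 ≡ 1 (mod 2).
  s_3 = 0 + 0 + 1 + 1 + 1 + 1 + 0 + 1 = 5 ≡ 1 (mod 2).
  s_4 = 1 + 0 + 0 + 1 + 0 + 1 + 1 + 1 = 5 ≡ 1 (mod 2).
s = (1, 1, 1, 1)^T — this equals column 15 of H (binary 1111), so error is at position 15.
Correct: flip bit 15 of r = 100101110110101 to get c = 100101110110100.


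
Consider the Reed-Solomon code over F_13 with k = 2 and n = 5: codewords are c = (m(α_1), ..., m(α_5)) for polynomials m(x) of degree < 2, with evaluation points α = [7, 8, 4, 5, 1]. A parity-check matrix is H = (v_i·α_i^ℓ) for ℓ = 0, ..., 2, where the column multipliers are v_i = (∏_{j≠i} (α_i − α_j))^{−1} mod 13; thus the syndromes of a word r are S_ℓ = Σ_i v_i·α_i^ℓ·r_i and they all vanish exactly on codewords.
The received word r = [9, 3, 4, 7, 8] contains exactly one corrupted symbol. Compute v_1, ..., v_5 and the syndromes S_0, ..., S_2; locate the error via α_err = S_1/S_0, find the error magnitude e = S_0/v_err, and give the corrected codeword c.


S = (3, 8, 4), error at position 1, error magnitude e = 9, c = [0, 3, 4, 7, 8].

Step 1: column multipliers v_i = (∏_{j≠i}(α_i − α_j))^{−1} mod 13.
  i = 1 (α = 7): (7−8)(7−4)(7−5)(7−1) = (−1)·3·2·6 = −36 ≡ 3, so v_1 = 3^{−1} = 9 (mod 13).
  i = 2 (α = 8): (8−7)(8−4)(8−5)(8−1) = 1·4·3·7 = 84 ≡ 6, so v_2 = 6^{−1} = 11 (mod 13).
  i = 3 (α = 4): (4−7)(4−8)(4−5)(4−1) = (−3)·(−4)·(−1)·3 = −36 ≡ 3, so v_3 = 3^{−1} = 9 (mod 13).
  i = 4 (α = 5): (5−7)(5−8)(5−4)(5−1) = (−2)·(−3)·1·4 = 24 ≡ 11, so v_4 = 11^{−1} = 6 (mod 13).
  i = 5 (α = 1): (1−7)(1−8)(1−4)(1−5) = (−6)·(−7)·(−3)·(−4) = 504 ≡ 10, so v_5 = 10^{−1} = 4 (mod 13).
  v = [9, 11, 9, 6, 4].
Step 2: syndromes of r = [9, 3, 4, 7, 8] (all sums mod 13).
  S_0 = Σ v_i r_i = 9·9 + 11·3 + 9·4 + 6·7 + 4·8 = 224 ≡ 3.
  S_1 = Σ v_i α_i r_i = 9·7·9 + 11·8·3 + 9·4·4 + 6·5·7 + 4·1·8 = 1217 ≡ 8.
  α_i^2 mod 13 = [10, 12, 3, 12, 1].
  S_2 = Σ v_i α_i^2 r_i = 9·10·9 + 11·12·3 + 9·3·4 + 6·12·7 + 4·1·8 = 1850 ≡ 4.
  S = (3, 8, 4) ≠ 0, so r is not a codeword (an error is present).
Step 3: locate the error. For a single error e at position i, S_ℓ = v_i·e·α_i^ℓ, so α_err = S_1/S_0.
  S_0^{−1} = 3^{−1} = 9 (mod 13), so α_err = 8·9 = 72 ≡ 7 = α_1. Error position i = 1.
  Consistency check: S_2/S_1 = 4·5 = 20 ≡ 7 = α_err ✓ (single-error assumption holds).
Step 4: error magnitude e = S_0/v_1 = S_0·∏_{j≠1}(α_1 − α_j) = 3·3 = 9 ≡ 9 (mod 13).
Step 5: correct position 1: c_1 = r_1 − e = 9 − 9 ≡ 0 (mod 13). Hence c = [0, 3, 4, 7, 8].
  Check: interpolating c through the α_i gives m(x) = 5 + 3·x (degree < 2) with m(α_i) = c_i for every i, so c is indeed a codeword.


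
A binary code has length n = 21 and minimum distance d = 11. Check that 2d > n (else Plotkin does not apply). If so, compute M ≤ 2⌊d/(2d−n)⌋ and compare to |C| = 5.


Plotkin bound M ≤ 22; given |C| = 5 ≤ bound (satisfied).

Check applicability: 2d = 22, n = 21.
2d − n = 1 > 0, so Plotkin applies.
Compute d/(2d−n) = 11/1 ≈ 11.0000.
⌊d/(2d−n)⌋ = 11.
Plotkin bound: M ≤ 2·11 = 22.
Given |C| = 5, check: satisfied.
This |C| is below the Plotkin bound.


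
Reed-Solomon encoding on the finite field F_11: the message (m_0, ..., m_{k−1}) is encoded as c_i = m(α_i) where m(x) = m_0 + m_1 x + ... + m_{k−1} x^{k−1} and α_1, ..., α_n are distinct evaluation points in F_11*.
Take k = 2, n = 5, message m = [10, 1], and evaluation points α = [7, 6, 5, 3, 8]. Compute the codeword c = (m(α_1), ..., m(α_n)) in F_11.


c = [6, 5, 4, 2, 7]

Message polynomial: m(x) = 10 + 1·x (mod 11).
For each evaluation point α_i, compute m(α_i) mod 11:
  α_1 = 7: Horner steps 1 → 6, so m(7) = 6.
  α_2 = 6: Horner steps 1 → 5, so m(6) = 5.
  α_3 = 5: Horner steps 1 → 4, so m(5) = 4.
  α_4 = 3: Horner steps 1 → 2, so m(3) = 2.
  α_5 = 8: Horner steps 1 → 7, so m(8) = 7.
Codeword c = [6, 5, 4, 2, 7] ∈ F_11^5.


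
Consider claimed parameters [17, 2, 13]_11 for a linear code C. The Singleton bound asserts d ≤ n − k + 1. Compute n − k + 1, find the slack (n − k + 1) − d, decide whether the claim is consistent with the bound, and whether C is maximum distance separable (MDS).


Singleton RHS = n − k + 1 = 16, slack = 3, bound satisfied, not MDS.

Singleton bound: d ≤ n − k + 1.
Here n = 17, k = 2, so n − k + 1 = 16.
Given d = 13, check d ≤ 16: YES.
Slack = (n − k + 1) − d = 3.
The code is NOT MDS (slack = 3 > 0).
Description: the claimed parameters are [17, 2, 13]_11; such a code would be non-MDS.


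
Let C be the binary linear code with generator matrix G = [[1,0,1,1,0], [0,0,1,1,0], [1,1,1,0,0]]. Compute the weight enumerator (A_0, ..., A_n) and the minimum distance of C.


Weight distribution: A_0 = 1, A_1 = 1, A_2 = 3, A_3 = 3. Minimum distance d = 1.

Enumerate all 2^3 = 8 messages m ∈ F_2^3.
For each, compute codeword c = mG in F_2^5, then tally its weight.
  m = 000 → c = 00000, weight = 0.
  m = 100 → c = 10110, weight = 3.
  m = 010 → c = 00110, weight = 2.
  m = 110 → c = 10000, weight = 1.
  m = 001 → c = 11100, weight = 3.
  m = 101 → c = 01010, weight = 2.
  m = 011 → c = 11010, weight = 3.
  m = 111 → c = 01100, weight = 2.
Tally weights:
  weight 0: 1 codewords.
  weight 1: 1 codewords.
  weight 2: 3 codewords.
  weight 3: 3 codewords.
Minimum distance d = smallest w > 0 with A_w > 0 = 1.
Sanity: Σ A_w = 8 = 2^3 = 8 ✓.


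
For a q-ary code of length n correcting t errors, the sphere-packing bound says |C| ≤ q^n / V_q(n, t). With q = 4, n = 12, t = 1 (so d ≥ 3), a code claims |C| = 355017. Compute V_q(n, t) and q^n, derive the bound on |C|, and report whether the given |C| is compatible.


V_q(n, t) = 37, q^n = 16777216, Hamming bound = 453438, |C| = 355017 ≤ bound (satisfied).

Step 1: Compute V_q(n, t) = Σ_{j=0}^1 C(n, j) (q−1)^j.
  j = 0: C(12,0)·(3)^0 = 1·1 = 1.
  j = 1: C(12,1)·(3)^1 = 12·3 = 36.
  V_q(n, t) = 1 + 36 = 37.
Step 2: q^n = 4^12 = 16777216.
Step 3: Hamming bound ⌊q^n / V_q(n,t)⌋ = ⌊16777216/37⌋ = 453438.
Step 4: Compare |C| = 355017 to 453438: satisfied.
The claimed |C| lies below the Hamming bound.


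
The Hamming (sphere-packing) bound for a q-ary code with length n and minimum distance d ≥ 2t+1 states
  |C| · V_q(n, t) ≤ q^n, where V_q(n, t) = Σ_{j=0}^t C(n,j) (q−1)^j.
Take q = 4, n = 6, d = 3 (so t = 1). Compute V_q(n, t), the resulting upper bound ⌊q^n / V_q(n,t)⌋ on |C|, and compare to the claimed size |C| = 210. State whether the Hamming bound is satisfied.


V_q(n, t) = 19, q^n = 4096, Hamming bound = 215, |C| = 210 ≤ bound (satisfied).

Step 1: Compute V_q(n, t) = Σ_{j=0}^1 C(n, j) (q−1)^j.
  j = 0: C(6,0)·(3)^0 = 1·1 = 1.
  j = 1: C(6,1)·(3)^1 = 6·3 = 18.
  V_q(n, t) = 1 + 18 = 19.
Step 2: q^n = 4^6 = 4096.
Step 3: Hamming bound ⌊q^n / V_q(n,t)⌋ = ⌊4096/19⌋ = 215.
Step 4: Compare |C| = 210 to 215: satisfied.
The claimed |C| lies below the Hamming bound.


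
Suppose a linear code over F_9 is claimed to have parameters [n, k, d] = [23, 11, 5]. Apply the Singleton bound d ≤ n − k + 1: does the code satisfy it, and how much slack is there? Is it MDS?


Singleton RHS = n − k + 1 = 13, slack = 8, bound satisfied, not MDS.

Singleton bound: d ≤ n − k + 1.
Here n = 23, k = 11, so n − k + 1 = 13.
Given d = 5, check d ≤ 13: YES.
Slack = (n − k + 1) − d = 8.
The code is NOT MDS (slack = 8 > 0).
Description: the claimed parameters are [23, 11, 5]_9; such a code would be non-MDS.


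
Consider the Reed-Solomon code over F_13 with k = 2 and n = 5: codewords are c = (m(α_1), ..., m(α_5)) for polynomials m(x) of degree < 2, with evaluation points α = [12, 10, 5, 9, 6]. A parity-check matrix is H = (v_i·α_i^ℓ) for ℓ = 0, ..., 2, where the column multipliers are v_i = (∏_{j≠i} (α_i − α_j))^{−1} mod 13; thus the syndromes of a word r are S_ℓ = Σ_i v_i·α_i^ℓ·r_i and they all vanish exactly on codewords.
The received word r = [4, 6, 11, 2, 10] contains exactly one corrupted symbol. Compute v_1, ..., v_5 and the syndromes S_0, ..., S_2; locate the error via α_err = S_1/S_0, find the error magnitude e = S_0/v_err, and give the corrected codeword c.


S = (6, 2, 5), error at position 4, error magnitude e = 8, c = [4, 6, 11, 7, 10].

Step 1: column multipliers v_i = (∏_{j≠i}(α_i − α_j))^{−1} mod 13.
  i = 1 (α = 12): (12−10)(12−5)(12−9)(12−6) = 2·7·3·6 = 252 ≡ 5, so v_1 = 5^{−1} = 8 (mod 13).
  i = 2 (α = 10): (10−12)(10−5)(10−9)(10−6) = (−2)·5·1·4 = −40 ≡ 12, so v_2 = 12^{−1} = 12 (mod 13).
  i = 3 (α = 5): (5−12)(5−10)(5−9)(5−6) = (−7)·(−5)·(−4)·(−1) = 140 ≡ 10, so v_3 = 10^{−1} = 4 (mod 13).
  i = 4 (α = 9): (9−12)(9−10)(9−5)(9−6) = (−3)·(−1)·4·3 = 36 ≡ 10, so v_4 = 10^{−1} = 4 (mod 13).
  i = 5 (α = 6): (6−12)(6−10)(6−5)(6−9) = (−6)·(−4)·1·(−3) = −72 ≡ 6, so v_5 = 6^{−1} = 11 (mod 13).
  v = [8, 12, 4, 4, 11].
Step 2: syndromes of r = [4, 6, 11, 2, 10] (all sums mod 13).
  S_0 = Σ v_i r_i = 8·4 + 12·6 + 4·11 + 4·2 + 11·10 = 266 ≡ 6.
  S_1 = Σ v_i α_i r_i = 8·12·4 + 12·10·6 + 4·5·11 + 4·9·2 + 11·6·10 = 2056 ≡ 2.
  α_i^2 mod 13 = [1, 9, 12, 3, 10].
  S_2 = Σ v_i α_i^2 r_i = 8·1·4 + 12·9·6 + 4·12·11 + 4·3·2 + 11·10·10 = 2332 ≡ 5.
  S = (6, 2, 5) ≠ 0, so r is not a codeword (an error is present).
Step 3: locate the error. For a single error e at position i, S_ℓ = v_i·e·α_i^ℓ, so α_err = S_1/S_0.
  S_0^{−1} = 6^{−1} = 11 (mod 13), so α_err = 2·11 = 22 ≡ 9 = α_4. Error position i = 4.
  Consistency check: S_2/S_1 = 5·7 = 35 ≡ 9 = α_err ✓ (single-error assumption holds).
Step 4: error magnitude e = S_0/v_4 = S_0·∏_{j≠4}(α_4 − α_j) = 6·10 = 60 ≡ 8 (mod 13).
Step 5: correct position 4: c_4 = r_4 − e = 2 − 8 ≡ 7 (mod 13). Hence c = [4, 6, 11, 7, 10].
  Check: interpolating c through the α_i gives m(x) = 3 + 12·x (degree < 2) with m(α_i) = c_i for every i, so c is indeed a codeword.


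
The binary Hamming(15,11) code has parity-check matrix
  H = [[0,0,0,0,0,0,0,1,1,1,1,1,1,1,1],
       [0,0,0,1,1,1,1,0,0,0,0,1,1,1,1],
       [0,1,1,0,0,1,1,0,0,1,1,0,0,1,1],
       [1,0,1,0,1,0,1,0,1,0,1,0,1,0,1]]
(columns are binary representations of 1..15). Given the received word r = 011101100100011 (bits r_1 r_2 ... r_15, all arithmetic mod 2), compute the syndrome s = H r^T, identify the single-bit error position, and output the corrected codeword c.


s = (1, 1, 1, 1)^T, error position = 15, corrected codeword c = 011101100100010

Compute s = H r^T mod 2 one row at a time:
  s_1 = 0 + 0 + 1 + 0 + 0 + 0 + 1 + 1 = 3 ≡ 1 (mod 2).
  s_2 = 1 + 0 + 1 + 1 + 0 + 0 + 1 + 1 = 5 ≡ 1 (mod 2).
  s_3 = 1 + 1 + 1 + 1 + 1 + 0 + 1 + 1 = 7 ≡ 1 (mod 2).
  s_4 = 0 + 1 + 0 + 1 + 0 + 0 + 0 + 1 = 3 ≡ 1 (mod 2).
s = (1, 1, 1, 1)^T — this equals column 15 of H (binary 1111), so error is at position 15.
Correct: flip bit 15 of r = 011101100100011 to get c = 011101100100010.


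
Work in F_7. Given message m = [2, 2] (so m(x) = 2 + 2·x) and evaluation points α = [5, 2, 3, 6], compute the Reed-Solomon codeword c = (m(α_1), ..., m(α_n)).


c = [5, 6, 1, 0]

Message polynomial: m(x) = 2 + 2·x (mod 7).
For each evaluation point α_i, compute m(α_i) mod 7:
  α_1 = 5: Horner steps 2 → 5, so m(5) = 5.
  α_2 = 2: Horner steps 2 → 6, so m(2) = 6.
  α_3 = 3: Horner steps 2 → 1, so m(3) = 1.
  α_4 = 6: Horner steps 2 → 0, so m(6) = 0.
Codeword c = [5, 6, 1, 0] ∈ F_7^4.


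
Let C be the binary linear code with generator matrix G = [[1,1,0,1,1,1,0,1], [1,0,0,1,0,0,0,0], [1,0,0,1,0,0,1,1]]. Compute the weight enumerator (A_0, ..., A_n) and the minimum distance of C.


Weight distribution: A_0 = 1, A_2 = 2, A_4 = 3, A_6 = 2. Minimum distance d = 2.

Enumerate all 2^3 = 8 messages m ∈ F_2^3.
For each, compute codeword c = mG in F_2^8, then tally its weight.
  m = 000 → c = 00000000, weight = 0.
  m = 100 → c = 11011101, weight = 6.
  m = 010 → c = 10010000, weight = 2.
  m = 110 → c = 01001101, weight = 4.
  m = 001 → c = 10010011, weight = 4.
  m = 101 → c = 01001110, weight = 4.
  m = 011 → c = 00000011, weight = 2.
  m = 111 → c = 11011110, weight = 6.
Tally weights:
  weight 0: 1 codewords.
  weight 2: 2 codewords.
  weight 4: 3 codewords.
  weight 6: 2 codewords.
Minimum distance d = smallest w > 0 with A_w > 0 = 2.
Sanity: Σ A_w = 8 = 2^3 = 8 ✓.


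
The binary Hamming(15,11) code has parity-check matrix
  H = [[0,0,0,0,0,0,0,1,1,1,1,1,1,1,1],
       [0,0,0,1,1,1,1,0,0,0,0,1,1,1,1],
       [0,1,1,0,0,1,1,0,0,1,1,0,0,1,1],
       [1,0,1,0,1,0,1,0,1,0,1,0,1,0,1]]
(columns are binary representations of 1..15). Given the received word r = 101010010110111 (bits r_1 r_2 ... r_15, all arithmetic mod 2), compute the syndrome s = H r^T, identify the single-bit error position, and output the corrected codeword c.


s = (0, 0, 1, 0)^T, error position = 2, corrected codeword c = 111010010110111

Compute s = H r^T mod 2 one row at a time:
  s_1 = 1 + 0 + 1 + 1 + 0 + 1 + 1 + 1 = 6 ≡ 0 (mod 2).
  s_2 = 0 + 1 + 0 + 0 + 0 + 1 + 1 + 1 = 4 ≡ 0 (mod 2).
  s_3 = 0 + 1 + 0 + 0 + 1 + 1 + 1 + 1 = 5 ≡ 1 (mod 2).
  s_4 = 1 + 1 + 1 + 0 + 0 + 1 + 1 + 1 = 6 ≡ 0 (mod 2).
s = (0, 0, 1, 0)^T — this equals column 2 of H (binary 0010), so error is at position 2.
Correct: flip bit 2 of r = 101010010110111 to get c = 111010010110111.


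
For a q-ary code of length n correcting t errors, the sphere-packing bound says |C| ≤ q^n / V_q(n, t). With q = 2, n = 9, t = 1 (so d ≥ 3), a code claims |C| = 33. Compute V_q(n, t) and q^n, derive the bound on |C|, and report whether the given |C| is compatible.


V_q(n, t) = 10, q^n = 512, Hamming bound = 51, |C| = 33 ≤ bound (satisfied).

Step 1: Compute V_q(n, t) = Σ_{j=0}^1 C(n, j) (q−1)^j.
  j = 0: C(9,0)·(1)^0 = 1·1 = 1.
  j = 1: C(9,1)·(1)^1 = 9·1 = 9.
  V_q(n, t) = 1 + 9 = 10.
Step 2: q^n = 2^9 = 512.
Step 3: Hamming bound ⌊q^n / V_q(n,t)⌋ = ⌊512/10⌋ = 51.
Step 4: Compare |C| = 33 to 51: satisfied.
The claimed |C| lies below the Hamming bound.


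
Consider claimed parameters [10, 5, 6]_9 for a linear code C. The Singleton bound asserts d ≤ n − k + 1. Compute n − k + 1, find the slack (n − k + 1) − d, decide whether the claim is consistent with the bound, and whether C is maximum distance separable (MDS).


Singleton RHS = n − k + 1 = 6, slack = 0, bound satisfied, MDS.

Singleton bound: d ≤ n − k + 1.
Here n = 10, k = 5, so n − k + 1 = 6.
Given d = 6, check d ≤ 6: YES.
Slack = (n − k + 1) − d = 0.
The code is MDS (slack = 0).
Description: the claimed parameters are [10, 5, 6]_9; such a code would be MDS (meets Singleton bound).


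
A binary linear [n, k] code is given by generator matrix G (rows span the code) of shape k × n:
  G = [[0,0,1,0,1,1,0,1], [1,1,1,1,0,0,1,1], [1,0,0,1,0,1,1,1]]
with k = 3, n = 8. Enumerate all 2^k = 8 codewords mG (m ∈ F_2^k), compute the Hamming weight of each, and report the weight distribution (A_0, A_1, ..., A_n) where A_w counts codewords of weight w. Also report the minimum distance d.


Weight distribution: A_0 = 1, A_3 = 2, A_4 = 1, A_5 = 2, A_6 = 2. Minimum distance d = 3.

Enumerate all 2^3 = 8 messages m ∈ F_2^3.
For each, compute codeword c = mG in F_2^8, then tally its weight.
  m = 000 → c = 00000000, weight = 0.
  m = 100 → c = 00101101, weight = 4.
  m = 010 → c = 11110011, weight = 6.
  m = 110 → c = 11011110, weight = 6.
  m = 001 → c = 10010111, weight = 5.
  m = 101 → c = 10111010, weight = 5.
  m = 011 → c = 01100100, weight = 3.
  m = 111 → c = 01001001, weight = 3.
Tally weights:
  weight 0: 1 codewords.
  weight 3: 2 codewords.
  weight 4: 1 codewords.
  weight 5: 2 codewords.
  weight 6: 2 codewords.
Minimum distance d = smallest w > 0 with A_w > 0 = 3.
Sanity: Σ A_w = 8 = 2^3 = 8 ✓.


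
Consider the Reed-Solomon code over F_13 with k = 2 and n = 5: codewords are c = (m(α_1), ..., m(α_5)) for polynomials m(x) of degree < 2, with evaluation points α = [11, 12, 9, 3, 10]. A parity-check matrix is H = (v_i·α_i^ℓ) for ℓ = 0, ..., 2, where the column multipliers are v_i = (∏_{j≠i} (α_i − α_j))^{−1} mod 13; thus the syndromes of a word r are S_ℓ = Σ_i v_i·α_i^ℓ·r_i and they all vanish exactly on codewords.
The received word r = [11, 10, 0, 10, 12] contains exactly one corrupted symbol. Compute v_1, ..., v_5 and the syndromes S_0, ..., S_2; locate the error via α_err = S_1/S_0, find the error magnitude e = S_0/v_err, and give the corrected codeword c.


S = (7, 8, 11), error at position 4, error magnitude e = 4, c = [11, 10, 0, 6, 12].

Step 1: column multipliers v_i = (∏_{j≠i}(α_i − α_j))^{−1} mod 13.
  i = 1 (α = 11): (11−12)(11−9)(11−3)(11−10) = (−1)·2·8·1 = −16 ≡ 10, so v_1 = 10^{−1} = 4 (mod 13).
  i = 2 (α = 12): (12−11)(12−9)(12−3)(12−10) = 1·3·9·2 = 54 ≡ 2, so v_2 = 2^{−1} = 7 (mod 13).
  i = 3 (α = 9): (9−11)(9−12)(9−3)(9−10) = (−2)·(−3)·6·(−1) = −36 ≡ 3, so v_3 = 3^{−1} = 9 (mod 13).
  i = 4 (α = 3): (3−11)(3−12)(3−9)(3−10) = (−8)·(−9)·(−6)·(−7) = 3024 ≡ 8, so v_4 = 8^{−1} = 5 (mod 13).
  i = 5 (α = 10): (10−11)(10−12)(10−9)(10−3) = (−1)·(−2)·1·7 = 14 ≡ 1, so v_5 = 1^{−1} = 1 (mod 13).
  v = [4, 7, 9, 5, 1].
Step 2: syndromes of r = [11, 10, 0, 10, 12] (all sums mod 13).
  S_0 = Σ v_i r_i = 4·11 + 7·10 + 9·0 + 5·10 + 1·12 = 176 ≡ 7.
  S_1 = Σ v_i α_i r_i = 4·11·11 + 7·12·10 + 9·9·0 + 5·3·10 + 1·10·12 = 1594 ≡ 8.
  α_i^2 mod 13 = [4, 1, 3, 9, 9].
  S_2 = Σ v_i α_i^2 r_i = 4·4·11 + 7·1·10 + 9·3·0 + 5·9·10 + 1·9·12 = 804 ≡ 11.
  S = (7, 8, 11) ≠ 0, so r is not a codeword (an error is present).
Step 3: locate the error. For a single error e at position i, S_ℓ = v_i·e·α_i^ℓ, so α_err = S_1/S_0.
  S_0^{−1} = 7^{−1} = 2 (mod 13), so α_err = 8·2 = 16 ≡ 3 = α_4. Error position i = 4.
  Consistency check: S_2/S_1 = 11·5 = 55 ≡ 3 = α_err ✓ (single-error assumption holds).
Step 4: error magnitude e = S_0/v_4 = S_0·∏_{j≠4}(α_4 − α_j) = 7·8 = 56 ≡ 4 (mod 13).
Step 5: correct position 4: c_4 = r_4 − e = 10 − 4 ≡ 6 (mod 13). Hence c = [11, 10, 0, 6, 12].
  Check: interpolating c through the α_i gives m(x) = 9 + 12·x (degree < 2) with m(α_i) = c_i for every i, so c is indeed a codeword.


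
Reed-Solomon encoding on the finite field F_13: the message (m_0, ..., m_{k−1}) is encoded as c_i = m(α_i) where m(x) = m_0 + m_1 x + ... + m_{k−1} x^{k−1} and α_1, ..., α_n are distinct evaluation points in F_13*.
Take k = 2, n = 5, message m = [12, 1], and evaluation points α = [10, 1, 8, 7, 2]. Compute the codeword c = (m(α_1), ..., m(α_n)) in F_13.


c = [9, 0, 7, 6, 1]

Message polynomial: m(x) = 12 + 1·x (mod 13).
For each evaluation point α_i, compute m(α_i) mod 13:
  α_1 = 10: Horner steps 1 → 9, so m(10) = 9.
  α_2 = 1: Horner steps 1 → 0, so m(1) = 0.
  α_3 = 8: Horner steps 1 → 7, so m(8) = 7.
  α_4 = 7: Horner steps 1 → 6, so m(7) = 6.
  α_5 = 2: Horner steps 1 → 1, so m(2) = 1.
Codeword c = [9, 0, 7, 6, 1] ∈ F_13^5.


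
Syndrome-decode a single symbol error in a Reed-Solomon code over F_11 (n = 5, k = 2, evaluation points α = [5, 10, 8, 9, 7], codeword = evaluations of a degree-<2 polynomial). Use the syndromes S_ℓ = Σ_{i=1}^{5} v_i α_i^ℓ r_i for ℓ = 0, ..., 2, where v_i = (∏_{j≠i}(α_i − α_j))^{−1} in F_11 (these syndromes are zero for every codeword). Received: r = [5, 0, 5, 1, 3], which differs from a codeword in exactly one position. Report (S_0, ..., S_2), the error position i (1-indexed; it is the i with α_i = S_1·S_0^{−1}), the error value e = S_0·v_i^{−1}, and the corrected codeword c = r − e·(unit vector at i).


S = (6, 4, 10), error at position 3, error magnitude e = 3, c = [5, 0, 2, 1, 3].

Step 1: column multipliers v_i = (∏_{j≠i}(α_i − α_j))^{−1} mod 11.
  i = 1 (α = 5): (5−10)(5−8)(5−9)(5−7) = (−5)·(−3)·(−4)·(−2) = 120 ≡ 10, so v_1 = 10^{−1} = 10 (mod 11).
  i = 2 (α = 10): (10−5)(10−8)(10−9)(10−7) = 5·2·1·3 = 30 ≡ 8, so v_2 = 8^{−1} = 7 (mod 11).
  i = 3 (α = 8): (8−5)(8−10)(8−9)(8−7) = 3·(−2)·(−1)·1 = 6 ≡ 6, so v_3 = 6^{−1} = 2 (mod 11).
  i = 4 (α = 9): (9−5)(9−10)(9−8)(9−7) = 4·(−1)·1·2 = −8 ≡ 3, so v_4 = 3^{−1} = 4 (mod 11).
  i = 5 (α = 7): (7−5)(7−10)(7−8)(7−9) = 2·(−3)·(−1)·(−2) = −12 ≡ 10, so v_5 = 10^{−1} = 10 (mod 11).
  v = [10, 7, 2, 4, 10].
Step 2: syndromes of r = [5, 0, 5, 1, 3] (all sums mod 11).
  S_0 = Σ v_i r_i = 10·5 + 7·0 + 2·5 + 4·1 + 10·3 = 94 ≡ 6.
  S_1 = Σ v_i α_i r_i = 10·5·5 + 7·10·0 + 2·8·5 + 4·9·1 + 10·7·3 = 576 ≡ 4.
  α_i^2 mod 11 = [3, 1, 9, 4, 5].
  S_2 = Σ v_i α_i^2 r_i = 10·3·5 + 7·1·0 + 2·9·5 + 4·4·1 + 10·5·3 = 406 ≡ 10.
  S = (6, 4, 10) ≠ 0, so r is not a codeword (an error is present).
Step 3: locate the error. For a single error e at position i, S_ℓ = v_i·e·α_i^ℓ, so α_err = S_1/S_0.
  S_0^{−1} = 6^{−1} = 2 (mod 11), so α_err = 4·2 = 8 ≡ 8 = α_3. Error position i = 3.
  Consistency check: S_2/S_1 = 10·3 = 30 ≡ 8 = α_err ✓ (single-error assumption holds).
Step 4: error magnitude e = S_0/v_3 = S_0·∏_{j≠3}(α_3 − α_j) = 6·6 = 36 ≡ 3 (mod 11).
Step 5: correct position 3: c_3 = r_3 − e = 5 − 3 ≡ 2 (mod 11). Hence c = [5, 0, 2, 1, 3].
  Check: interpolating c through the α_i gives m(x) = 10 + 10·x (degree < 2) with m(α_i) = c_i for every i, so c is indeed a codeword.


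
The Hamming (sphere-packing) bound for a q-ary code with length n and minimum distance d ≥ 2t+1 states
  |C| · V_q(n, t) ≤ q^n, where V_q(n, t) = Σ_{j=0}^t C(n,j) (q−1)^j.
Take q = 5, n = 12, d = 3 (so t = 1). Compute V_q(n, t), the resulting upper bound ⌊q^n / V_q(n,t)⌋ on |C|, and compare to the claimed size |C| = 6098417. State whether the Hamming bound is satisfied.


V_q(n, t) = 49, q^n = 244140625, Hamming bound = 4982461, |C| = 6098417 > bound (violated).

Step 1: Compute V_q(n, t) = Σ_{j=0}^1 C(n, j) (q−1)^j.
  j = 0: C(12,0)·(4)^0 = 1·1 = 1.
  j = 1: C(12,1)·(4)^1 = 12·4 = 48.
  V_q(n, t) = 1 + 48 = 49.
Step 2: q^n = 5^12 = 244140625.
Step 3: Hamming bound ⌊q^n / V_q(n,t)⌋ = ⌊244140625/49⌋ = 4982461.
Step 4: Compare |C| = 6098417 to 4982461: violated.
The claimed |C| lies above the Hamming bound, so no 5-ary code of length 12 with d ≥ 3 can have 6098417 codewords.
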